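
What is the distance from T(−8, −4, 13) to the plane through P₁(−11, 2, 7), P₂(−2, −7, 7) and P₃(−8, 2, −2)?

P₁P₂ = (9, −9, 0) and P₁P₃ = (3, 0, −9), so a normal is n = P₁P₂ × P₁P₃ = (81, 81, 27).
Then n·(−8, −4, 13) − (−540) = −81.
|n| = √(6561 + 6561 + 729) = 27√19, so the distance is |-81|/(27√19) = 3√19/19.

3/√19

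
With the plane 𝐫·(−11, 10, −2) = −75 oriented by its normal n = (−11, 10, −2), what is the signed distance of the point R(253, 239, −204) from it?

6

n·R − (-75) = 90.
|n| = 15, so the signed distance is 90/15 = 6.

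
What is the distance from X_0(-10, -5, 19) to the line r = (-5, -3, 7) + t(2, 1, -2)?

√29

Direction vector d = (2, 1, -2).
AP = (-5, -2, 12), and AP × d = (-8, 14, -1).
|AP × d|² = 261 and |d|² = 9, so the distance is √(261/9) = √29.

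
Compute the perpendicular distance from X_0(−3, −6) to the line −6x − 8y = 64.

1/5

d = |(-6)·(-3) + (-8)·(-6) − 64| / √(36 + 64) = |2|/10 = 1/5.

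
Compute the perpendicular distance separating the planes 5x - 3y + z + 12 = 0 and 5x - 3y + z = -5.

With common normal n = (5, -3, 1) (|n| = √35), the distance is |(-12) − (-5)|/|n| = 7/√35 = √35/5.

7/√35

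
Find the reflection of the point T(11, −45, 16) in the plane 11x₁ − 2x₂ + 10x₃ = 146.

(-11, -41, -4)

n = (11, −2, 10), |n|² = 225, n·T − 146 = 225, so t = 225/225 = 1.
Foot F = T − 1·n = (0, −43, 6); the reflection is 2F − T = (−11, −41, −4).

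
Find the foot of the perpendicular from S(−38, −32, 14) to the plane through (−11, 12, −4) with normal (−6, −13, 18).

The perpendicular from S has direction n = (−6, −13, 18): r = (−38, −32, 14) + λ(−6, −13, 18).
Substitute into the plane: n·(S + λn) = -162 gives 896 + 529λ = -162, so λ = -2.
Foot = (−38, −32, 14) + (-2)·(−6, −13, 18) = (−26, −6, −22).

(-26, -6, -22)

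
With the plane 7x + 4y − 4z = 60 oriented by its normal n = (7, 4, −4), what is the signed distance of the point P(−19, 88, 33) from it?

n·P − 60 = 27.
|n| = 9, so the signed distance is 27/9 = 3.

3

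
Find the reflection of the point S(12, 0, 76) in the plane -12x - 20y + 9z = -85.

(36, 40, 58)

n = (-12, -20, 9), |n|² = 625, n·S − (-85) = 625, so t = 625/625 = 1.
Foot F = S − 1·n = (24, 20, 67); the reflection is 2F − S = (36, 40, 58).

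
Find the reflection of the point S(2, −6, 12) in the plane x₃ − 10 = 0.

(2, -6, 8)

n = (0, 0, 1), |n|² = 1, n·S − 10 = 2, so t = 2/1 = 2.
Foot F = S − 2·n = (2, −6, 10); the reflection is 2F − S = (2, −6, 8).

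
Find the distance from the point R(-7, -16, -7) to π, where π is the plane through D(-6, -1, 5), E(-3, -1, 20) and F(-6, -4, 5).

7√26/26

DE = (3, 0, 15) and DF = (0, -3, 0), so a normal is n = DE × DF = (45, 0, -9).
Then n·(-7, -16, -7) - (-315) = 63.
|n| = √(2025 + 0 + 81) = 9√26, so the distance is |63|/(9√26) = 7/√26.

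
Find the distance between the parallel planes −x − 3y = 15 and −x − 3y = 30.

3√10/2

Both planes have normal n = (−1, −3, 0), |n| = √10. Any point on the first plane is at distance |30 − 15|/|n| = 15/√10 = 3√10/2 from the second.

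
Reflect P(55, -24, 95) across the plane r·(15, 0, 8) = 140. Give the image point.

With n = (15, 0, 8), the signed offset is (n·P − 140)/|n|² = 1445/289 = 5.
P' = P − 2t·n = (55, -24, 95) − 10·(15, 0, 8) = (-95, -24, 15).

(-95, -24, 15)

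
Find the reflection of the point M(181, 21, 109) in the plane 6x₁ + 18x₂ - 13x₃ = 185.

n = (6, 18, -13), |n|² = 529, n·M − 185 = -138, so t = -138/529 = -6/23.
Foot F = M − (-6/23)·n = (4199/23, 591/23, 2429/23); the reflection is 2F − M = (4235/23, 699/23, 2351/23).

(4235/23, 699/23, 2351/23)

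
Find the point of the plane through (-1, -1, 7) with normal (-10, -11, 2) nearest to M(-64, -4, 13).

(-34, 29, 7)

The perpendicular from M has direction n = (-10, -11, 2): r = (-64, -4, 13) + λ(-10, -11, 2).
Substitute into the plane: n·(M + λn) = 35 gives 710 + 225λ = 35, so λ = -3.
Foot = (-64, -4, 13) + (-3)·(-10, -11, 2) = (-34, 29, 7).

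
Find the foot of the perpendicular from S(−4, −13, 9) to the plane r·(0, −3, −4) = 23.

n = (0, −3, −4), |n|² = 25, and n·S − 23 = -20.
t = -20/25 = -4/5, so the foot is S − t·n = (−4, −13, 9) − (-4/5)·(0, −3, −4) = (−4, −77/5, 29/5).

(-4, -77/5, 29/5)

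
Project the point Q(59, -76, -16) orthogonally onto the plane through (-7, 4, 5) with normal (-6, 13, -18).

n = (-6, 13, -18), |n|² = 529, and n·Q − 4 = -1058.
t = -1058/529 = -2, so the foot is Q − t·n = (59, -76, -16) − (-2)·(-6, 13, -18) = (47, -50, -52).

(47, -50, -52)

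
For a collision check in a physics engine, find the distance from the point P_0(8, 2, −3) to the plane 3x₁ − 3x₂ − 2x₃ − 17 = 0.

7/√22

Normal vector n = (3, −3, −2), and n·(8, 2, −3) − 17 = 7.
|n| = √(9 + 9 + 4) = √22, so the distance is |7|/√22 = 7/√22.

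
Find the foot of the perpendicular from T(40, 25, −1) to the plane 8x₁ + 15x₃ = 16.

(32, 25, -16)

n = (8, 0, 15), |n|² = 289, and n·T − 16 = 289.
t = 289/289 = 1, so the foot is T − t·n = (40, 25, −1) − 1·(8, 0, 15) = (32, 25, −16).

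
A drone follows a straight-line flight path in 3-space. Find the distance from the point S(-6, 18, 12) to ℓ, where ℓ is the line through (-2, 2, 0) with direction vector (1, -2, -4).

4√5

Direction vector d = (1, -2, -4).
AP = (-4, 16, 12), and AP × d = (-40, -4, -8).
|AP × d|² = 1680 and |d|² = 21, so the distance is √(1680/21) = √80 = 4√5.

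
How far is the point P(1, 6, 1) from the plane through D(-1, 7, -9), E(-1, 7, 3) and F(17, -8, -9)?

DE = (0, 0, 12) and DF = (18, -15, 0), so a normal is n = DE × DF = (180, 216, 0).
Then n·(1, 6, 1) - 1332 = 144.
|n| = √(32400 + 46656 + 0) = 36√61, so the distance is |144|/(36√61) = 4√61/61.

4/√61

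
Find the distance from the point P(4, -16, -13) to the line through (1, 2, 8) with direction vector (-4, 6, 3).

15

Direction vector d = (-4, 6, 3).
AP = (3, -18, -21); AP·d = -183, |AP|² = 774, |d|² = 61.
distance² = |AP|² − (AP·d)²/|d|² = 774 − 33489/61 = 225, so the distance is 15.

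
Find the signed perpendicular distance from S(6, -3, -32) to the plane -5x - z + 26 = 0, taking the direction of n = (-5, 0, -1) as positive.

14√26/13

n·S − (-26) = 28.
|n| = √26, so the signed distance is 14√26/13.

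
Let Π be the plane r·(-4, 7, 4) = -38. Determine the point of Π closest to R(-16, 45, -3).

n = (-4, 7, 4), |n|² = 81, and n·R − (-38) = 405.
t = 405/81 = 5, so the foot is R − t·n = (-16, 45, -3) − 5·(-4, 7, 4) = (4, 10, -23).

(4, 10, -23)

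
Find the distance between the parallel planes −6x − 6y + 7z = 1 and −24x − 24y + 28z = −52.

14/11

Divide the second equation by 4 to match normals: −6x − 6y + 7z = -13.
Both planes have normal n = (−6, −6, 7), |n| = 11. Any point on the first plane is at distance |(-13) − 1|/|n| = 14/11 from the second.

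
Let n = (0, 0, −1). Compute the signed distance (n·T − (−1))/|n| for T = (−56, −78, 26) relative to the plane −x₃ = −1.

n·T − (-1) = -25.
|n| = 1, so the signed distance is -25/1 = -25.

-25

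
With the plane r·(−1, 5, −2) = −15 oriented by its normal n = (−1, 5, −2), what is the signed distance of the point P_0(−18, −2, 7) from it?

n·P_0 − (-15) = 9.
|n| = √30, so the signed distance is 3√30/10.

3√30/10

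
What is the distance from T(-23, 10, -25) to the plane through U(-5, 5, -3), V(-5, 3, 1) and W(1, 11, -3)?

UV = (0, -2, 4) and UW = (6, 6, 0), so a normal is n = UV × UW = (-24, 24, 12).
Then n·(-23, 10, -25) - 204 = 288.
|n| = √(576 + 576 + 144) = 36, so the distance is |288|/36 = 8.

8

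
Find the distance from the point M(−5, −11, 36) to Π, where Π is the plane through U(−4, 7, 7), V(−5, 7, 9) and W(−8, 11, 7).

3

UV = (−1, 0, 2) and UW = (−4, 4, 0), so a normal is n = UV × UW = (−8, −8, −4).
Then n·(−5, −11, 36) − (−52) = 36.
|n| = √(64 + 64 + 16) = 12, so the distance is |36|/12 = 3.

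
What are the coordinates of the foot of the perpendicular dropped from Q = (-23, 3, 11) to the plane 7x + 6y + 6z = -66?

n = (7, 6, 6), |n|² = 121, and n·Q − (-66) = -11.
t = -11/121 = -1/11, so the foot is Q − t·n = (-23, 3, 11) − (-1/11)·(7, 6, 6) = (-246/11, 39/11, 127/11).

(-246/11, 39/11, 127/11)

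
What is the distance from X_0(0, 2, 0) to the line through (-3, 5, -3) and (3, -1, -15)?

A direction vector is d = (6, -6, -12).
AP = (3, -3, 3); AP·d = 0, |AP|² = 27, |d|² = 216.
distance² = |AP|² − (AP·d)²/|d|² = 27 − 0/216 = 27, so the distance is 3√3.

3√3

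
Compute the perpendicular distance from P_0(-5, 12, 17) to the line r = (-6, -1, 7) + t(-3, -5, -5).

Direction vector d = (-3, -5, -5).
AP = (1, 13, 10); AP·d = -118, |AP|² = 270, |d|² = 59.
distance² = |AP|² − (AP·d)²/|d|² = 270 − 13924/59 = 34, so the distance is √34.

√34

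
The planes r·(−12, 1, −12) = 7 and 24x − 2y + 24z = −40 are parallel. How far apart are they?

13/17

Divide the second equation by -2 to match normals: −12x + y − 12z = 20.
Both planes have normal n = (−12, 1, −12), |n| = 17. Any point on the first plane is at distance |20 − 7|/|n| = 13/17 from the second.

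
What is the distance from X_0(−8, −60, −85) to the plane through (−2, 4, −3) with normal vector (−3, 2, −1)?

2√14

The plane has equation n·(r − (−2, 4, −3)) = 0, i.e. n·r = 17.
n = (−3, 2, −1); n·P − 17 = -28; |n| = √14; distance = 28/√14 = 2√14.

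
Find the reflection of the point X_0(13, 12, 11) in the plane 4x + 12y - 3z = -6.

(5, -12, 17)

n = (4, 12, -3), |n|² = 169, n·X_0 − (-6) = 169, so t = 169/169 = 1.
Foot F = X_0 − 1·n = (9, 0, 14); the reflection is 2F − X_0 = (5, -12, 17).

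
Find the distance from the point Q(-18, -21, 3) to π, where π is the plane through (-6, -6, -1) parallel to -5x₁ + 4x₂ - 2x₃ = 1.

Parallel planes share the normal n = (-5, 4, -2); since (-6, -6, -1) lies on the plane, its equation is -5x₁ + 4x₂ - 2x₃ = 8.
d = |(-5)·(-18) + 4·(-21) + (-2)·3 − 8| / √(25 + 16 + 4) = |-8| / (3√5) = 8√5/15.

8/(3√5)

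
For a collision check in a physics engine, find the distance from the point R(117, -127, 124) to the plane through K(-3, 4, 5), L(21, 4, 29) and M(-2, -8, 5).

7

KL = (24, 0, 24) and KM = (1, -12, 0), so a normal is n = KL × KM = (288, 24, -288).
n = (288, 24, -288); n·P − (-2208) = -2856; |n| = 408; distance = 2856/408 = 7.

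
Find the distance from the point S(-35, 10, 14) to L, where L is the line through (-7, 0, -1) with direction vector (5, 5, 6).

Direction vector d = (5, 5, 6).
AP = (-28, 10, 15), and AP × d = (-15, 243, -190).
|AP × d|² = 95374 and |d|² = 86, so the distance is √(95374/86) = √1109.

√1109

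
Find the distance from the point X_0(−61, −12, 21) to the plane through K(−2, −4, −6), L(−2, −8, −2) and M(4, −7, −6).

KL = (0, −4, 4) and KM = (6, −3, 0), so a normal is n = KL × KM = (12, 24, 24).
d = |12·(-61) + 24·(-12) + 24·21 − (-264)| / √(144 + 576 + 576) = |-252| / 36 = 7.

7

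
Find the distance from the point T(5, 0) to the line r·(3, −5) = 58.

d = |3·5 + (-5)·0 − 58| / √(9 + 25) = |-43|/√34 = 43/√34.

43/√34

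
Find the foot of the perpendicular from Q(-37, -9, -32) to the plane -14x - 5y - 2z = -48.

(5, 6, -26)

The perpendicular from Q has direction n = (-14, -5, -2): r = (-37, -9, -32) + μ(-14, -5, -2).
Substitute into the plane: n·(Q + μn) = -48 gives 627 + 225μ = -48, so μ = -3.
Foot = (-37, -9, -32) + (-3)·(-14, -5, -2) = (5, 6, -26).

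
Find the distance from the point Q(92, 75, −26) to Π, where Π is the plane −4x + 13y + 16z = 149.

n = (−4, 13, 16); n·P − 149 = 42; |n| = 21; distance = 42/21 = 2.

2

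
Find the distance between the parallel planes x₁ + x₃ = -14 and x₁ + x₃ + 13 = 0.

With common normal n = (1, 0, 1) (|n| = √2), the distance is |(-14) − (-13)|/|n| = 1/√2.

1/√2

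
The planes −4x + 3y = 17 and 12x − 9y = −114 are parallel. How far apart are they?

Divide the second equation by -3 to match normals: −4x + 3y = 38.
With common normal n = (−4, 3, 0) (|n| = 5), the distance is |17 − 38|/|n| = 21/5.

21/5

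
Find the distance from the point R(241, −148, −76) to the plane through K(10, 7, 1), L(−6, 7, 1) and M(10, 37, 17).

KL = (−16, 0, 0) and KM = (0, 30, 16), so a normal is n = KL × KM = (0, 256, −480).
n = (0, 256, −480); n·P − 1312 = -2720; |n| = 544; distance = 2720/544 = 5.

5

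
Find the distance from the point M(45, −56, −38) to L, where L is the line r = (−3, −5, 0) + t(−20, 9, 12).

Direction vector d = (−20, 9, 12).
AP = (48, −51, −38), and AP × d = (−270, 184, −588).
|AP × d|² = 452500 and |d|² = 625, so the distance is √(452500/625) = √724 = 2√181.

2√181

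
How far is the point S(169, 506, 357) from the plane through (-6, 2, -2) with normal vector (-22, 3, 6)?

8

The plane has equation n·(r − (-6, 2, -2)) = 0, i.e. n·r = 126.
d = |(-22)·169 + 3·506 + 6·357 − 126| / √(484 + 9 + 36) = |-184| / 23 = 8.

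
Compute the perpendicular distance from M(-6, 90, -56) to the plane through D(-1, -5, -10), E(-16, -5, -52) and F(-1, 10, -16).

2

DE = (-15, 0, -42) and DF = (0, 15, -6), so a normal is n = DE × DF = (630, -90, -225).
n = (630, -90, -225); n·P − 2070 = -1350; |n| = 675; distance = 1350/675 = 2.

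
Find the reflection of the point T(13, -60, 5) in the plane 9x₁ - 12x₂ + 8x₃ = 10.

With n = (9, -12, 8), the signed offset is (n·T − 10)/|n|² = 867/289 = 3.
T' = T − 2t·n = (13, -60, 5) − 6·(9, -12, 8) = (-41, 12, -43).

(-41, 12, -43)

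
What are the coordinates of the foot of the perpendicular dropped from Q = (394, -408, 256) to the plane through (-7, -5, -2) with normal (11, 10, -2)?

n = (11, 10, -2), |n|² = 225, and n·Q − (-123) = -135.
t = -135/225 = -3/5, so the foot is Q − t·n = (394, -408, 256) − (-3/5)·(11, 10, -2) = (2003/5, -402, 1274/5).

(2003/5, -402, 1274/5)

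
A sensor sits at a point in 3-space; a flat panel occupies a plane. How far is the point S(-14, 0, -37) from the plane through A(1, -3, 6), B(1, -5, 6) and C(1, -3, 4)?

AB = (0, -2, 0) and AC = (0, 0, -2), so a normal is n = AB × AC = (4, 0, 0).
d = |4·(-14) − 4| / √(16 + 0 + 0) = |-60| / 4 = 15.

15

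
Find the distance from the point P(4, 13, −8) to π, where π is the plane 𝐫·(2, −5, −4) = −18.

7√5/15

d = |2·4 + (-5)·13 + (-4)·(-8) − (-18)| / √(4 + 25 + 16) = |-7| / (3√5) = 7√5/15.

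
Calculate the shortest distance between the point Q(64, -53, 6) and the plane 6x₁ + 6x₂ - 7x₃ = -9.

3

Normal vector n = (6, 6, -7), and n·(64, -53, 6) - (-9) = 33.
|n| = √(36 + 36 + 49) = 11, so the distance is |33|/11 = 3.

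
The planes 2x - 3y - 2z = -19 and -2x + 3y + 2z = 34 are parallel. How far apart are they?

15/√17

Divide the second equation by -1 to match normals: 2x - 3y - 2z = -34.
With common normal n = (2, -3, -2) (|n| = √17), the distance is |(-19) − (-34)|/|n| = 15/√17.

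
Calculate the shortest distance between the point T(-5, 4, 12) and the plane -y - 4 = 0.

8

Normal vector n = (0, -1, 0), and n·(-5, 4, 12) - 4 = -8.
|n| = √(0 + 1 + 0) = 1, so the distance is |-8|/1 = 8.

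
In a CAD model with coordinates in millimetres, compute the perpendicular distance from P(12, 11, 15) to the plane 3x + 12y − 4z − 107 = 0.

Normal vector n = (3, 12, −4), and n·(12, 11, 15) − 107 = 1.
|n| = √(9 + 144 + 16) = 13, so the distance is |1|/13 = 1/13.

1/13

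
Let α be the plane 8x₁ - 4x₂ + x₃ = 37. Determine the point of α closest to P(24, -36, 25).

(-8, -20, 21)

n = (8, -4, 1), |n|² = 81, and n·P − 37 = 324.
t = 324/81 = 4, so the foot is P − t·n = (24, -36, 25) − 4·(8, -4, 1) = (-8, -20, 21).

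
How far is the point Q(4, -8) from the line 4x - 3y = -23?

d = |4·4 + (-3)·(-8) − (-23)| / √(16 + 9) = |63|/5 = 63/5.

63/5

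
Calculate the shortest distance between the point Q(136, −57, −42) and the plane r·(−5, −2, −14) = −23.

3

d = |(-5)·136 + (-2)·(-57) + (-14)·(-42) − (-23)| / √(25 + 4 + 196) = |45| / 15 = 3.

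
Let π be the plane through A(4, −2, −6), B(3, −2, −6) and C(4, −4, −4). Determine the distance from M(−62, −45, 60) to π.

AB = (−1, 0, 0) and AC = (0, −2, 2), so a normal is n = AB × AC = (0, 2, 2).
n = (0, 2, 2); n·P − (-16) = 46; |n| = 2√2; distance = 46/(2√2) = 23√2/2.

23/√2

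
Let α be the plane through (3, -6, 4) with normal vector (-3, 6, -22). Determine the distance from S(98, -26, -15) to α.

13/23

The plane has equation n·(r − (3, -6, 4)) = 0, i.e. n·r = -133.
d = |(-3)·98 + 6·(-26) + (-22)·(-15) − (-133)| / √(9 + 36 + 484) = |13| / 23 = 13/23.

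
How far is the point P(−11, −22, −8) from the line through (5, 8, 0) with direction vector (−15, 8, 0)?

Direction vector d = (−15, 8, 0).
AP = (−16, −30, −8); AP·d = 0, |AP|² = 1220, |d|² = 289.
distance² = |AP|² − (AP·d)²/|d|² = 1220 − 0/289 = 1220, so the distance is 2√305.

2√305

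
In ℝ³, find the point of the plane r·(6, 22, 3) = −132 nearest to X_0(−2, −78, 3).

The perpendicular from X_0 has direction n = (6, 22, 3): r = (−2, −78, 3) + λ(6, 22, 3).
Substitute into the plane: n·(X_0 + λn) = -132 gives -1719 + 529λ = -132, so λ = 3.
Foot = (−2, −78, 3) + 3·(6, 22, 3) = (16, −12, 12).

(16, -12, 12)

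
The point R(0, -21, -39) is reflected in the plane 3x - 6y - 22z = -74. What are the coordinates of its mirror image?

With n = (3, -6, -22), the signed offset is (n·R − (-74))/|n|² = 1058/529 = 2.
R' = R − 2t·n = (0, -21, -39) − 4·(3, -6, -22) = (-12, 3, 49).

(-12, 3, 49)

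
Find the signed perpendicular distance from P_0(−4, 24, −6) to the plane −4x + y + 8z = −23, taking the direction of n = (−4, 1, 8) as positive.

n·P_0 − (-23) = 15.
|n| = 9, so the signed distance is 15/9 = 5/3.

5/3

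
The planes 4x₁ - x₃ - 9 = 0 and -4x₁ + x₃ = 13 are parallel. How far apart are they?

22√17/17

Divide the second equation by -1 to match normals: 4x₁ - x₃ = -13.
With common normal n = (4, 0, -1) (|n| = √17), the distance is |9 − (-13)|/|n| = 22/√17 = 22√17/17.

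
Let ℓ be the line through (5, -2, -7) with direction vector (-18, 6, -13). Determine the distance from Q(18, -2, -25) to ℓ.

Direction vector d = (-18, 6, -13).
AP = (13, 0, -18); AP·d = 0, |AP|² = 493, |d|² = 529.
distance² = |AP|² − (AP·d)²/|d|² = 493 − 0/529 = 493, so the distance is √493.

√493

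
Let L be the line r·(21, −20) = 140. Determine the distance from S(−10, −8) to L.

d = |21·(-10) + (-20)·(-8) − 140| / √(441 + 400) = |-190|/29 = 190/29.

190/29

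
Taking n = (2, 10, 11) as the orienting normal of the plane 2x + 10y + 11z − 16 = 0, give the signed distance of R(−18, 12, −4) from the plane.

n·R − 16 = 24.
|n| = 15, so the signed distance is 24/15 = 8/5.

8/5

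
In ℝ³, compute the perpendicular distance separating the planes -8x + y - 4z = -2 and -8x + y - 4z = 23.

25/9

With common normal n = (-8, 1, -4) (|n| = 9), the distance is |(-2) − 23|/|n| = 25/9.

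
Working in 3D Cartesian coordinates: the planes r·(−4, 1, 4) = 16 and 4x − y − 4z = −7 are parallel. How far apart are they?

Divide the second equation by -1 to match normals: −4x + y + 4z = 7.
Both planes have normal n = (−4, 1, 4), |n| = √33. Any point on the first plane is at distance |7 − 16|/|n| = 9/√33 from the second.

3√33/11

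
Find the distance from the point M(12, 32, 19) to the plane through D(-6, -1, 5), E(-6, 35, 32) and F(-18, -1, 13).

DE = (0, 36, 27) and DF = (-12, 0, 8), so a normal is n = DE × DF = (288, -324, 432).
d = |288·12 + (-324)·32 + 432·19 − 756| / √(82944 + 104976 + 186624) = |540| / 612 = 15/17.

15/17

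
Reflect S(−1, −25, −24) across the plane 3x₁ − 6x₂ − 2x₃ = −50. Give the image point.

(-31, 35, -4)

With n = (3, −6, −2), the signed offset is (n·S − (-50))/|n|² = 245/49 = 5.
S' = S − 2t·n = (−1, −25, −24) − 10·(3, −6, −2) = (−31, 35, −4).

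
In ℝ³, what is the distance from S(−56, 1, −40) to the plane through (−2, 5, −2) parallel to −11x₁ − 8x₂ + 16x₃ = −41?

Parallel planes share the normal n = (−11, −8, 16); since (−2, 5, −2) lies on the plane, its equation is −11x₁ − 8x₂ + 16x₃ = -50.
Then n·(−56, 1, −40) − (−50) = 18.
|n| = √(121 + 64 + 256) = 21, so the distance is |18|/21 = 6/7.

6/7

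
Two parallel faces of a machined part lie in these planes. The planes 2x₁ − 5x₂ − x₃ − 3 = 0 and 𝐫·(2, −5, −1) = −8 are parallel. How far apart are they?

11/√30

Both planes have normal n = (2, −5, −1), |n| = √30. Any point on the first plane is at distance |(-8) − 3|/|n| = 11/√30 from the second.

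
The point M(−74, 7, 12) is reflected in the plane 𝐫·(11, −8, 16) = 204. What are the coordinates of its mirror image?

n = (11, −8, 16), |n|² = 441, n·M − 204 = -882, so t = -882/441 = -2.
Foot F = M − (-2)·n = (−52, −9, 44); the reflection is 2F − M = (−30, −25, 76).

(-30, -25, 76)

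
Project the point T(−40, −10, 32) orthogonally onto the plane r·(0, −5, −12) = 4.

(-40, -20, 8)

n = (0, −5, −12), |n|² = 169, and n·T − 4 = -338.
t = -338/169 = -2, so the foot is T − t·n = (−40, −10, 32) − (-2)·(0, −5, −12) = (−40, −20, 8).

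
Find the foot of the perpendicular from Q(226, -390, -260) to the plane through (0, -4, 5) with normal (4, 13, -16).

(1574/7, -2756/7, -1788/7)

n = (4, 13, -16), |n|² = 441, and n·Q − (-132) = 126.
t = 126/441 = 2/7, so the foot is Q − t·n = (226, -390, -260) − (2/7)·(4, 13, -16) = (1574/7, -2756/7, -1788/7).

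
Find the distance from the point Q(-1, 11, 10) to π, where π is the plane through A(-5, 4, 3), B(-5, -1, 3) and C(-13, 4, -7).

AB = (0, -5, 0) and AC = (-8, 0, -10), so a normal is n = AB × AC = (50, 0, -40).
d = |50·(-1) + (-40)·10 − (-370)| / √(2500 + 0 + 1600) = |-80| / (10√41) = 8√41/41.

8/√41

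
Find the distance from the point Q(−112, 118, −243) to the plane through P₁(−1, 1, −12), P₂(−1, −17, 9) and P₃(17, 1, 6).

P₁P₂ = (0, −18, 21) and P₁P₃ = (18, 0, 18), so a normal is n = P₁P₂ × P₁P₃ = (−324, 378, 324).
Then n·(−112, 118, −243) − (−3186) = 5346.
|n| = √(104976 + 142884 + 104976) = 594, so the distance is |5346|/594 = 9.

9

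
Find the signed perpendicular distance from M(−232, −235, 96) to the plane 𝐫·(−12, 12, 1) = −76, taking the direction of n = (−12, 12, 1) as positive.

8

n·M − (-76) = 136.
|n| = 17, so the signed distance is 136/17 = 8.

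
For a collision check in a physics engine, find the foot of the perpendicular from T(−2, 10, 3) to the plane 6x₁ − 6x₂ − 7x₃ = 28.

The perpendicular from T has direction n = (6, −6, −7): r = (−2, 10, 3) + μ(6, −6, −7).
Substitute into the plane: n·(T + μn) = 28 gives -93 + 121μ = 28, so μ = 1.
Foot = (−2, 10, 3) + 1·(6, −6, −7) = (4, 4, −4).

(4, 4, -4)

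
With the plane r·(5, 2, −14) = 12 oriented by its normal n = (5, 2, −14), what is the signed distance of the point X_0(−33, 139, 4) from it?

n·X_0 − 12 = 45.
|n| = 15, so the signed distance is 45/15 = 3.

3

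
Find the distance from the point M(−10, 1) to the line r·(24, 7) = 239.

d = |24·(-10) + 7·1 − 239| / √(576 + 49) = |-472|/25 = 472/25.

472/25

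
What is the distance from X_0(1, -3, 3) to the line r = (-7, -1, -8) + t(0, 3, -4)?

Direction vector d = (0, 3, -4).
AP = (8, -2, 11); AP·d = -50, |AP|² = 189, |d|² = 25.
distance² = |AP|² − (AP·d)²/|d|² = 189 − 2500/25 = 89, so the distance is √89.

√89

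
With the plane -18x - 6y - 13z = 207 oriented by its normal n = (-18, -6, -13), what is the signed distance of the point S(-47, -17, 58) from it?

n·S − 207 = -13.
|n| = 23, so the signed distance is -13/23.

-13/23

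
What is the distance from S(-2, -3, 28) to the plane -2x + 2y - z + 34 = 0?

4/3

d = |(-2)·(-2) + 2·(-3) + (-1)·28 − (-34)| / √(4 + 4 + 1) = |4| / 3 = 4/3.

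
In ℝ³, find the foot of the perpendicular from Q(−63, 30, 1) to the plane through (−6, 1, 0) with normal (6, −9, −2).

(-33, -15, -9)

n = (6, −9, −2), |n|² = 121, and n·Q − (-45) = -605.
t = -605/121 = -5, so the foot is Q − t·n = (−63, 30, 1) − (-5)·(6, −9, −2) = (−33, −15, −9).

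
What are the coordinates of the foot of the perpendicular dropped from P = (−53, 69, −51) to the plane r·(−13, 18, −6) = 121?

(-1, -3, -27)

n = (−13, 18, −6), |n|² = 529, and n·P − 121 = 2116.
t = 2116/529 = 4, so the foot is P − t·n = (−53, 69, −51) − 4·(−13, 18, −6) = (−1, −3, −27).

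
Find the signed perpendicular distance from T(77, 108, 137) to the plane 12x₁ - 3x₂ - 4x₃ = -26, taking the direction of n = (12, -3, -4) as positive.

n·T − (-26) = 78.
|n| = 13, so the signed distance is 78/13 = 6.

6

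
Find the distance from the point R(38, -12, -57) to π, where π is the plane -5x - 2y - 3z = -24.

Normal vector n = (-5, -2, -3), and n·(38, -12, -57) - (-24) = 29.
|n| = √(25 + 4 + 9) = √38, so the distance is |29|/√38 = 29√38/38.

29√38/38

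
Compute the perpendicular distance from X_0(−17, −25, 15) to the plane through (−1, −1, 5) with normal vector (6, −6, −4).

The plane has equation n·(r − (−1, −1, 5)) = 0, i.e. n·r = -20.
Then n·(−17, −25, 15) − (−20) = 8.
|n| = √(36 + 36 + 16) = 2√22, so the distance is |8|/(2√22) = 2√22/11.

4/√22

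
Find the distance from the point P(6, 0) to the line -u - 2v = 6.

12/√5

The normal to the line is n = (-1, -2) with |n| = √5.
|n·P − 6| = |-6 − 6| = 12, so the distance is 12/√5 = 12√5/5.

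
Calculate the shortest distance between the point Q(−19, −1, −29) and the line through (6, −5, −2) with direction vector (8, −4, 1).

Direction vector d = (8, −4, 1).
AP = (−25, 4, −27); AP·d = -243, |AP|² = 1370, |d|² = 81.
distance² = |AP|² − (AP·d)²/|d|² = 1370 − 59049/81 = 641, so the distance is √641.

√641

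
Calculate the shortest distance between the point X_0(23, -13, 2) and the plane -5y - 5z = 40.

3√2/2

Normal vector n = (0, -5, -5), and n·(23, -13, 2) - 40 = 15.
|n| = √(0 + 25 + 25) = 5√2, so the distance is |15|/(5√2) = 3√2/2.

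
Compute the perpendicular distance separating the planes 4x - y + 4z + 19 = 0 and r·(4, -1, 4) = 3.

2√33/3

Both planes have normal n = (4, -1, 4), |n| = √33. Any point on the first plane is at distance |3 − (-19)|/|n| = 22/√33 = 2√33/3 from the second.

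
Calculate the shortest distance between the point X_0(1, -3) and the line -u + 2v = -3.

4√5/5

The normal to the line is n = (-1, 2) with |n| = √5.
|n·X_0 − (-3)| = |-7 − (-3)| = 4, so the distance is 4/√5 = 4√5/5.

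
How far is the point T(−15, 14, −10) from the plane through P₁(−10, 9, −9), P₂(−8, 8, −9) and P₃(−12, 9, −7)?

4/√6

P₁P₂ = (2, −1, 0) and P₁P₃ = (−2, 0, 2), so a normal is n = P₁P₂ × P₁P₃ = (−2, −4, −2).
Then n·(−15, 14, −10) − 2 = −8.
|n| = √(4 + 16 + 4) = 2√6, so the distance is |-8|/(2√6) = 4/√6.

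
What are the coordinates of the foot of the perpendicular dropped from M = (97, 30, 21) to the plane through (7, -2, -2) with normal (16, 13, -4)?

(33, -22, 37)

The perpendicular from M has direction n = (16, 13, -4): r = (97, 30, 21) + μ(16, 13, -4).
Substitute into the plane: n·(M + μn) = 94 gives 1858 + 441μ = 94, so μ = -4.
Foot = (97, 30, 21) + (-4)·(16, 13, -4) = (33, -22, 37).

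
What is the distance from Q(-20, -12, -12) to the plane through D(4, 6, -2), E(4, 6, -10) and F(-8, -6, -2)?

3√2

DE = (0, 0, -8) and DF = (-12, -12, 0), so a normal is n = DE × DF = (-96, 96, 0).
n = (-96, 96, 0); n·P − 192 = 576; |n| = 96√2; distance = 576/(96√2) = 3√2.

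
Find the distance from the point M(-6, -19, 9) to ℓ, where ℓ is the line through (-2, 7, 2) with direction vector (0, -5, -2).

√277

Direction vector d = (0, -5, -2).
AP = (-4, -26, 7); AP·d = 116, |AP|² = 741, |d|² = 29.
distance² = |AP|² − (AP·d)²/|d|² = 741 − 13456/29 = 277, so the distance is √277.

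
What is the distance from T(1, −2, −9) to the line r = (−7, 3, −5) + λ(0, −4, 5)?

√105

Direction vector d = (0, −4, 5).
AP = (8, −5, −4); AP·d = 0, |AP|² = 105, |d|² = 41.
distance² = |AP|² − (AP·d)²/|d|² = 105 − 0/41 = 105, so the distance is √105.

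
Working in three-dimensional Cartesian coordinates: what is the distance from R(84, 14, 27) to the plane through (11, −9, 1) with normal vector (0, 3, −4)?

The plane has equation n·(r − (11, −9, 1)) = 0, i.e. n·r = -31.
n = (0, 3, −4); n·P − (-31) = -35; |n| = 5; distance = 35/5 = 7.

7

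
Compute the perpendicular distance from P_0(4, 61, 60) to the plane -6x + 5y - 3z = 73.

28/√70

Normal vector n = (-6, 5, -3), and n·(4, 61, 60) - 73 = 28.
|n| = √(36 + 25 + 9) = √70, so the distance is |28|/√70 = 28/√70.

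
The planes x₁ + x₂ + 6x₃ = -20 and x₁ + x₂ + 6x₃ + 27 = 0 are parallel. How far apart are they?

With common normal n = (1, 1, 6) (|n| = √38), the distance is |(-20) − (-27)|/|n| = 7/√38 = 7√38/38.

7√38/38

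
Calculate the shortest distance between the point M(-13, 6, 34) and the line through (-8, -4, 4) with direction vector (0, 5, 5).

15

Direction vector d = (0, 5, 5).
AP = (-5, 10, 30), and AP × d = (-100, 25, -25).
|AP × d|² = 11250 and |d|² = 50, so the distance is √(11250/50) = √225 = 15.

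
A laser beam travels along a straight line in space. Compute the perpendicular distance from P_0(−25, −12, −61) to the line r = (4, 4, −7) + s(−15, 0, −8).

Direction vector d = (−15, 0, −8).
AP = (−29, −16, −54); AP·d = 867, |AP|² = 4013, |d|² = 289.
distance² = |AP|² − (AP·d)²/|d|² = 4013 − 751689/289 = 1412, so the distance is 2√353.

2√353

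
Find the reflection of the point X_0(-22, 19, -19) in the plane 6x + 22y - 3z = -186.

With n = (6, 22, -3), the signed offset is (n·X_0 − (-186))/|n|² = 529/529 = 1.
X_0' = X_0 − 2t·n = (-22, 19, -19) − 2·(6, 22, -3) = (-34, -25, -13).

(-34, -25, -13)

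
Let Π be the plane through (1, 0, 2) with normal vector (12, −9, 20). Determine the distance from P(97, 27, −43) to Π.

The plane has equation n·(r − (1, 0, 2)) = 0, i.e. n·r = 52.
Then n·(97, 27, −43) − 52 = 9.
|n| = √(144 + 81 + 400) = 25, so the distance is |9|/25 = 9/25.

9/25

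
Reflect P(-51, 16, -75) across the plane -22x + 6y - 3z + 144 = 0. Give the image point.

(81, -20, -57)

With n = (-22, 6, -3), the signed offset is (n·P − (-144))/|n|² = 1587/529 = 3.
P' = P − 2t·n = (-51, 16, -75) − 6·(-22, 6, -3) = (81, -20, -57).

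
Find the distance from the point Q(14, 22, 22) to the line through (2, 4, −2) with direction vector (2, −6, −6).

Direction vector d = (2, −6, −6).
AP = (12, 18, 24), and AP × d = (36, 120, −108).
|AP × d|² = 27360 and |d|² = 76, so the distance is √(27360/76) = √360 = 6√10.

6√10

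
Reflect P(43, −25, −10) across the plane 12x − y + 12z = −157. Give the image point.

(-5, -21, -58)

n = (12, −1, 12), |n|² = 289, n·P − (-157) = 578, so t = 578/289 = 2.
Foot F = P − 2·n = (19, −23, −34); the reflection is 2F − P = (−5, −21, −58).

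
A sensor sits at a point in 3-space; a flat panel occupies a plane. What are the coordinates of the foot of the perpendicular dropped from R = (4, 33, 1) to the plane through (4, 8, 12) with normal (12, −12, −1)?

(16, 21, 0)

The perpendicular from R has direction n = (12, −12, −1): r = (4, 33, 1) + λ(12, −12, −1).
Substitute into the plane: n·(R + λn) = -60 gives -349 + 289λ = -60, so λ = 1.
Foot = (4, 33, 1) + 1·(12, −12, −1) = (16, 21, 0).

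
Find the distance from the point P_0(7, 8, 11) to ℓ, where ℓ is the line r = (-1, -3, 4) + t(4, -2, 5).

3√21

Direction vector d = (4, -2, 5).
AP = (8, 11, 7), and AP × d = (69, -12, -60).
|AP × d|² = 8505 and |d|² = 45, so the distance is √(8505/45) = √189 = 3√21.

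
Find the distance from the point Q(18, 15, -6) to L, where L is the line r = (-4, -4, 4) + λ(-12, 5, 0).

2√194

Direction vector d = (-12, 5, 0).
AP = (22, 19, -10); AP·d = -169, |AP|² = 945, |d|² = 169.
distance² = |AP|² − (AP·d)²/|d|² = 945 − 28561/169 = 776, so the distance is 2√194.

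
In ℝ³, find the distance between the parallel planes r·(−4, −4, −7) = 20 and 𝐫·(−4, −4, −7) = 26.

With common normal n = (−4, −4, −7) (|n| = 9), the distance is |20 − 26|/|n| = 6/9 = 2/3.

2/3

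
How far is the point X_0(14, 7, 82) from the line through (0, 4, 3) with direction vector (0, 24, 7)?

Direction vector d = (0, 24, 7).
AP = (14, 3, 79); AP·d = 625, |AP|² = 6446, |d|² = 625.
distance² = |AP|² − (AP·d)²/|d|² = 6446 − 390625/625 = 5821, so the distance is √5821.

√5821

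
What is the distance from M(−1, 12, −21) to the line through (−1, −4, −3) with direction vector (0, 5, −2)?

Direction vector d = (0, 5, −2).
AP = (0, 16, −18), and AP × d = (58, 0, 0).
|AP × d|² = 3364 and |d|² = 29, so the distance is √(3364/29) = √116 = 2√29.

2√29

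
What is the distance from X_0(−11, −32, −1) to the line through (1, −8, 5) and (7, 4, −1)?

A direction vector is d = (6, 12, −6).
AP = (−12, −24, −6), and AP × d = (216, −108, 0).
|AP × d|² = 58320 and |d|² = 216, so the distance is √(58320/216) = √270 = 3√30.

3√30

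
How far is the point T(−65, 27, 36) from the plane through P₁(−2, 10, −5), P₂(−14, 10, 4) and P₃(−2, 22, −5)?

5

P₁P₂ = (−12, 0, 9) and P₁P₃ = (0, 12, 0), so a normal is n = P₁P₂ × P₁P₃ = (−108, 0, −144).
d = |(-108)·(-65) + (-144)·36 − 936| / √(11664 + 0 + 20736) = |900| / 180 = 5.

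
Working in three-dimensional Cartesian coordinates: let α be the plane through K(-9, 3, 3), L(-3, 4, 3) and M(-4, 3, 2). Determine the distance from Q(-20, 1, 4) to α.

3√62/31

KL = (6, 1, 0) and KM = (5, 0, -1), so a normal is n = KL × KM = (-1, 6, -5).
n = (-1, 6, -5); n·P − 12 = -6; |n| = √62; distance = 6/√62 = 3√62/31.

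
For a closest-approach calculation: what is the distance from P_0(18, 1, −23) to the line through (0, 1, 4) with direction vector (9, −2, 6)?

Direction vector d = (9, −2, 6).
AP = (18, 0, −27), and AP × d = (−54, −351, −36).
|AP × d|² = 127413 and |d|² = 121, so the distance is √(127413/121) = √1053 = 9√13.

9√13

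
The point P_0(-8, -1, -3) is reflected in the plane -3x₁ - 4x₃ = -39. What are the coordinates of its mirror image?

(10, -1, 21)

n = (-3, 0, -4), |n|² = 25, n·P_0 − (-39) = 75, so t = 75/25 = 3.
Foot F = P_0 − 3·n = (1, -1, 9); the reflection is 2F − P_0 = (10, -1, 21).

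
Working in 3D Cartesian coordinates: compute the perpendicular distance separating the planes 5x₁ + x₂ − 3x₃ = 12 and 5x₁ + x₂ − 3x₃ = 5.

7/√35

With common normal n = (5, 1, −3) (|n| = √35), the distance is |12 − 5|/|n| = 7/√35.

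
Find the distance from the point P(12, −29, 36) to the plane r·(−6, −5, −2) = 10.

Normal vector n = (−6, −5, −2), and n·(12, −29, 36) − 10 = −9.
|n| = √(36 + 25 + 4) = √65, so the distance is |-9|/√65 = 9/√65.

9/√65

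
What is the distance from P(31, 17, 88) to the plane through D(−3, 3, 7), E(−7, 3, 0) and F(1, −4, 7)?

10/3

DE = (−4, 0, −7) and DF = (4, −7, 0), so a normal is n = DE × DF = (−49, −28, 28).
Then n·(31, 17, 88) − 259 = 210.
|n| = √(2401 + 784 + 784) = 63, so the distance is |210|/63 = 10/3.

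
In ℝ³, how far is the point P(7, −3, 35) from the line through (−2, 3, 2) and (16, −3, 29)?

A direction vector is d = (18, −6, 27).
AP = (9, −6, 33), and AP × d = (36, 351, 54).
|AP × d|² = 127413 and |d|² = 1089, so the distance is √(127413/1089) = √117 = 3√13.

3√13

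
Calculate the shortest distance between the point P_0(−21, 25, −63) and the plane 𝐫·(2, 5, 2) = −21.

Normal vector n = (2, 5, 2), and n·(−21, 25, −63) − (−21) = −22.
|n| = √(4 + 25 + 4) = √33, so the distance is |-22|/√33 = 22/√33.

22/√33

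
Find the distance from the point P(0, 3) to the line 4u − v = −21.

d = |4·0 + (-1)·3 − (-21)| / √(16 + 1) = |18|/√17 = 18/√17.

18√17/17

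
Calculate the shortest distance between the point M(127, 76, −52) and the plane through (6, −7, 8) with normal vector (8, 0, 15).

4

The plane has equation n·(r − (6, −7, 8)) = 0, i.e. n·r = 168.
d = |8·127 + 15·(-52) − 168| / √(64 + 0 + 225) = |68| / 17 = 4.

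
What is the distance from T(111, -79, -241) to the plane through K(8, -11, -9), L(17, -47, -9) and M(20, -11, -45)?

8

KL = (9, -36, 0) and KM = (12, 0, -36), so a normal is n = KL × KM = (1296, 324, 432).
d = |1296·111 + 324·(-79) + 432·(-241) − 2916| / √(1679616 + 104976 + 186624) = |11232| / 1404 = 8.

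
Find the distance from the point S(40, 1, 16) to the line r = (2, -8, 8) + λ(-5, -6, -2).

3√61

Direction vector d = (-5, -6, -2).
AP = (38, 9, 8), and AP × d = (30, 36, -183).
|AP × d|² = 35685 and |d|² = 65, so the distance is √(35685/65) = √549 = 3√61.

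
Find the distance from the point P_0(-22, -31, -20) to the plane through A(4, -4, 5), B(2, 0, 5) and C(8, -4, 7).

AB = (-2, 4, 0) and AC = (4, 0, 2), so a normal is n = AB × AC = (8, 4, -16).
n = (8, 4, -16); n·P − (-64) = 84; |n| = 4√21; distance = 84/(4√21) = √21.

√21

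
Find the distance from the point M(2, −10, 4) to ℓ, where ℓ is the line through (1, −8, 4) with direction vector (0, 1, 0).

Direction vector d = (0, 1, 0).
AP = (1, −2, 0); AP·d = -2, |AP|² = 5, |d|² = 1.
distance² = |AP|² − (AP·d)²/|d|² = 5 − 4/1 = 1, so the distance is 1.

1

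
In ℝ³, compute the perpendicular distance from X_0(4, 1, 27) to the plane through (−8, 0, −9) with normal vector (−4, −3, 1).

15√26/26

The plane has equation n·(r − (−8, 0, −9)) = 0, i.e. n·r = 23.
d = |(-4)·4 + (-3)·1 + 1·27 − 23| / √(16 + 9 + 1) = |-15| / √26 = 15/√26.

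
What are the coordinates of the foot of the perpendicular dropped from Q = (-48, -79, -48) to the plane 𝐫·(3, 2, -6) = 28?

n = (3, 2, -6), |n|² = 49, and n·Q − 28 = -42.
t = -42/49 = -6/7, so the foot is Q − t·n = (-48, -79, -48) − (-6/7)·(3, 2, -6) = (-318/7, -541/7, -372/7).

(-318/7, -541/7, -372/7)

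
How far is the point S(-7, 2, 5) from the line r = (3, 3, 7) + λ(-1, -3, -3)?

Direction vector d = (-1, -3, -3).
AP = (-10, -1, -2), and AP × d = (-3, -28, 29).
|AP × d|² = 1634 and |d|² = 19, so the distance is √(1634/19) = √86.

√86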